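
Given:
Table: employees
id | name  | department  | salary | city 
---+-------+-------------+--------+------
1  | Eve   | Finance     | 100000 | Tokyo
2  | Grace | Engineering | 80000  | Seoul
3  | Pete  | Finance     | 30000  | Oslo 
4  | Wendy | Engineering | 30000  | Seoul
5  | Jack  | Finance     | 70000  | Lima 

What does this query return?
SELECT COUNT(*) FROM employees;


COUNT(*) counts all rows

5


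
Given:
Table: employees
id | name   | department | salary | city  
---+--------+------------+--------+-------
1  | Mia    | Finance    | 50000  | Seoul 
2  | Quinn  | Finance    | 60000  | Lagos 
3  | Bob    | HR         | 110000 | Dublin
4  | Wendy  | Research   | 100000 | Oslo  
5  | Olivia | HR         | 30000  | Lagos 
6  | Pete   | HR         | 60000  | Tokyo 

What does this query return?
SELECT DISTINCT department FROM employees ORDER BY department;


All 'department' values (row order): Finance, Finance, HR, Research, HR, HR
Removing duplicates leaves 3 unique value(s).

3 values:
Finance
HR
Research


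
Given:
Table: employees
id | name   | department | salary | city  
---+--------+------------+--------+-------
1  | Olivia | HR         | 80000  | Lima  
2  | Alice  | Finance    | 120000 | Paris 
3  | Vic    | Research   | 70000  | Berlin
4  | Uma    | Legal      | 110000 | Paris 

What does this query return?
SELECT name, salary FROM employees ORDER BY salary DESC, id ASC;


Sorting by salary DESC, then id ASC for ties

4 rows:
Alice, 120000
Uma, 110000
Olivia, 80000
Vic, 70000


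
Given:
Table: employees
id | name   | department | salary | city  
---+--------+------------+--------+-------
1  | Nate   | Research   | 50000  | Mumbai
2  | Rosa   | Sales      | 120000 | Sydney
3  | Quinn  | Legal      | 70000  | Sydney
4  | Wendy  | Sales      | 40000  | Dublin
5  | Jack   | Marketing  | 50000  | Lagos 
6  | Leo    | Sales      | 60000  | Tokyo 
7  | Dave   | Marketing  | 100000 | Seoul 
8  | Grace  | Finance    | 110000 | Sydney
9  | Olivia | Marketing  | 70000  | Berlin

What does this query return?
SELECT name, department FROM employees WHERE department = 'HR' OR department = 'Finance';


Filtering: department = 'HR' OR 'Finance'
Matching: 1 rows

1 rows:
Grace, Finance


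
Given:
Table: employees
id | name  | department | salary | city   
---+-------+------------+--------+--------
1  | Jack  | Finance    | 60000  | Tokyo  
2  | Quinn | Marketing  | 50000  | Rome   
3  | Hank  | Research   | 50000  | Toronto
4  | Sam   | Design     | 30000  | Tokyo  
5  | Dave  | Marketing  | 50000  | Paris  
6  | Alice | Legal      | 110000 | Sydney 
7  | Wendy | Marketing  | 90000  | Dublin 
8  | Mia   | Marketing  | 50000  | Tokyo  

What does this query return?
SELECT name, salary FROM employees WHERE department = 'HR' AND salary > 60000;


Filtering: department = 'HR' AND salary > 60000
Matching: 0 rows

Empty result set (0 rows)


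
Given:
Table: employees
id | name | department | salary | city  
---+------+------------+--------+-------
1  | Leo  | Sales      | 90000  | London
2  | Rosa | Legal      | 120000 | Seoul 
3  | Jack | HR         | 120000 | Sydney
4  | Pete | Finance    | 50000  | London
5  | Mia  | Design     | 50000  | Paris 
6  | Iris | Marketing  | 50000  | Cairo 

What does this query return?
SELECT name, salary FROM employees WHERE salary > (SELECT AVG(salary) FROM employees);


Subquery: AVG(salary) = 80000.0
Filtering: salary > 80000.0
  Leo (90000) -> MATCH
  Rosa (120000) -> MATCH
  Jack (120000) -> MATCH


3 rows:
Leo, 90000
Rosa, 120000
Jack, 120000


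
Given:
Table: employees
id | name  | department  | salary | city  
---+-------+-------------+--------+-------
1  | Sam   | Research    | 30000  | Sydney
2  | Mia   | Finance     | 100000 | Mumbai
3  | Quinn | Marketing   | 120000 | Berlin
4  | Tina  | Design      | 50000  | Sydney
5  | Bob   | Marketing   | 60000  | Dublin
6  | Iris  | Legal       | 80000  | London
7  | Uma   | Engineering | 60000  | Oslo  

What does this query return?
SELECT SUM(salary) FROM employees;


SUM(salary) = 30000 + 100000 + 120000 + 50000 + 60000 + 80000 + 60000 = 500000

500000


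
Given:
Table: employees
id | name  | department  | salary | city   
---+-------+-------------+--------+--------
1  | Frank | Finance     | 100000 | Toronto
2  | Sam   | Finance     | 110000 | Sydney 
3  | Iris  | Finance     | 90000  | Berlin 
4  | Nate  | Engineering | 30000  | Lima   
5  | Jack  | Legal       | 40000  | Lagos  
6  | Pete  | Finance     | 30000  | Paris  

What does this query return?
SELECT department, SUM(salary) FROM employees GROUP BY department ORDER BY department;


Summing salary within each department:
  Engineering: 30000 = 30000
  Finance: 100000 + 110000 + 90000 + 30000 = 330000
  Legal: 40000 = 40000


3 groups:
Engineering, 30000
Finance, 330000
Legal, 40000


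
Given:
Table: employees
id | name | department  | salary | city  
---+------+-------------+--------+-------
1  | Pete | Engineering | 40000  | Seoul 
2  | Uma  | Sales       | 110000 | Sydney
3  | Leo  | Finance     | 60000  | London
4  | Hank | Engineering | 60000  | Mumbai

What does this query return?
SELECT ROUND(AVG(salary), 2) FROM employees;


SUM(salary) = 270000
COUNT = 4
ROUND(AVG, 2) = ROUND(270000 / 4, 2) = 67500.0

67500.0


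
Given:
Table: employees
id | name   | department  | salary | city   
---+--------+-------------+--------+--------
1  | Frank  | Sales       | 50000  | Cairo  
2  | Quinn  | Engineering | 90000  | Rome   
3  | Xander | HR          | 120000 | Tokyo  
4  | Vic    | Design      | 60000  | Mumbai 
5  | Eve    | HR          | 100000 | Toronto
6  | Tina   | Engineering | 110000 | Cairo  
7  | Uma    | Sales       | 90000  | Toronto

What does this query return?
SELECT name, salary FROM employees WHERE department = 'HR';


Filtering: department = 'HR'
Matching rows: 2

2 rows:
Xander, 120000
Eve, 100000


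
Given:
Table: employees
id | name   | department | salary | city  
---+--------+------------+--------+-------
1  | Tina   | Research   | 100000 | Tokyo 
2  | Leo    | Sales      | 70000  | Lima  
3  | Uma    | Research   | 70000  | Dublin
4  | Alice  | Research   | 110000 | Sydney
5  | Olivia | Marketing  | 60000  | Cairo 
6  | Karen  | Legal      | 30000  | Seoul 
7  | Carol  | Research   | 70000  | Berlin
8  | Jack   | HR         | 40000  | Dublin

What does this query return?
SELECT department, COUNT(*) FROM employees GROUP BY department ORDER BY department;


Assigning each row to its department group:
  Tina -> Research
  Leo -> Sales
  Uma -> Research
  Alice -> Research
  Olivia -> Marketing
  Karen -> Legal
  Carol -> Research
  Jack -> HR


5 groups:
HR, 1
Legal, 1
Marketing, 1
Research, 4
Sales, 1


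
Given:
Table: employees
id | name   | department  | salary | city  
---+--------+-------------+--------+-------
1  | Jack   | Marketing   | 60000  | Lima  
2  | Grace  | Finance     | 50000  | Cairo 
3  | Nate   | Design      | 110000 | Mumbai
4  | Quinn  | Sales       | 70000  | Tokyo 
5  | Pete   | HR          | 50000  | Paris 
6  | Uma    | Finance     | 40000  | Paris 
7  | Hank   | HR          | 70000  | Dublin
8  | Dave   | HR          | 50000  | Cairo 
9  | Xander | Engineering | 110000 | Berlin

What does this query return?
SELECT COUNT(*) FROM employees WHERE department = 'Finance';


Counting rows where department = 'Finance'
  Grace -> MATCH
  Uma -> MATCH


2


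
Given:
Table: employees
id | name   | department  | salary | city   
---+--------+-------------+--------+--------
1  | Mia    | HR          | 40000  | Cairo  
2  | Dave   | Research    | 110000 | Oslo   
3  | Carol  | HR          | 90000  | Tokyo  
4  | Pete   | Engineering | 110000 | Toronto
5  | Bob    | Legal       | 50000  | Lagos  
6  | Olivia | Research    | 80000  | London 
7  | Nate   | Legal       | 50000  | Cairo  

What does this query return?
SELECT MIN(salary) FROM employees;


Salaries: 40000, 110000, 90000, 110000, 50000, 80000, 50000
MIN = 40000

40000


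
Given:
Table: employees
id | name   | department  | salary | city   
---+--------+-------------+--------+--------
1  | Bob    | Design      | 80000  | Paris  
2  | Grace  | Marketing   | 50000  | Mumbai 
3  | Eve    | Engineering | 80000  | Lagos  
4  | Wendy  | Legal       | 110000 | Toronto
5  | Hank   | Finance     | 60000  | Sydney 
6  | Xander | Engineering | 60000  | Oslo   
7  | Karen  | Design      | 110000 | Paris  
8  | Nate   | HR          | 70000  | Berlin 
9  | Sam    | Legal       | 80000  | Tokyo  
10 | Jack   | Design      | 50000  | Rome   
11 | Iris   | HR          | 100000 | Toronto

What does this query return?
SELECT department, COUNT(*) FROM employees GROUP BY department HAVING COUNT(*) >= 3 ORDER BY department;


Groups with count >= 3:
  Design: 3 -> PASS
  Engineering: 2 -> filtered out
  Finance: 1 -> filtered out
  HR: 2 -> filtered out
  Legal: 2 -> filtered out
  Marketing: 1 -> filtered out


1 groups:
Design, 3


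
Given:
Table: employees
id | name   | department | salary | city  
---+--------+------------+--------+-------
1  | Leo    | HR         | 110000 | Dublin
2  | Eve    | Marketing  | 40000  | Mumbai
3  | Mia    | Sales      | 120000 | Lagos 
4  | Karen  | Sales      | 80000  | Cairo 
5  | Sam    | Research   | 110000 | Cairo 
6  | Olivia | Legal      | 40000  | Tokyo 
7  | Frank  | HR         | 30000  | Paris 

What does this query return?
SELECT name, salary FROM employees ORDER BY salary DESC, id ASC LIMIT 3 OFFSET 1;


Sort by salary DESC (id ASC tiebreak), then skip 1 and take 3
Rows 2 through 4

3 rows:
Leo, 110000
Sam, 110000
Karen, 80000


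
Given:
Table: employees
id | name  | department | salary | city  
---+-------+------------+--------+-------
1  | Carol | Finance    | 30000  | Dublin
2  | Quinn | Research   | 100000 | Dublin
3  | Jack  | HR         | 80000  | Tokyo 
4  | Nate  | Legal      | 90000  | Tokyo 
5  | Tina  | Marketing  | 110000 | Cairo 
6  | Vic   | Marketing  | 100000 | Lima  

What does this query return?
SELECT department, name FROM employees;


Projecting columns: department, name

6 rows:
Finance, Carol
Research, Quinn
HR, Jack
Legal, Nate
Marketing, Tina
Marketing, Vic


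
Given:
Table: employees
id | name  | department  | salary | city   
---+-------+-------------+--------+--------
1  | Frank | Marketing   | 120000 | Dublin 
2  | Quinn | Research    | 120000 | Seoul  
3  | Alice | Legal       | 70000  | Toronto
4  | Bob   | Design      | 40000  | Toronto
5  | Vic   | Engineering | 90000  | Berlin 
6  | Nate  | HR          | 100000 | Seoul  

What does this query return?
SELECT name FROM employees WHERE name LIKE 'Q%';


LIKE 'Q%' matches names starting with 'Q'
Matching: 1

1 rows:
Quinn


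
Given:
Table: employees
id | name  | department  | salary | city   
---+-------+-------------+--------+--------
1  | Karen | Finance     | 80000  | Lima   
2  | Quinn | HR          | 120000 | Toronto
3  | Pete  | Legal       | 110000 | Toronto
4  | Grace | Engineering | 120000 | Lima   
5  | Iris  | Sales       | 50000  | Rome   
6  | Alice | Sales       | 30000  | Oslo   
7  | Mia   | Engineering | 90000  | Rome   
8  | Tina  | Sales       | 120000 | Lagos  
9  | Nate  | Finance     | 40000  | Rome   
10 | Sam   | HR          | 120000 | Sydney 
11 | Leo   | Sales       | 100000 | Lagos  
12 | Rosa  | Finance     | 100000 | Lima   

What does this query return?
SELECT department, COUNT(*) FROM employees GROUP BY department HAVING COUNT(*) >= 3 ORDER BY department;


Groups with count >= 3:
  Finance: 3 -> PASS
  Sales: 4 -> PASS
  Engineering: 2 -> filtered out
  HR: 2 -> filtered out
  Legal: 1 -> filtered out


2 groups:
Finance, 3
Sales, 4


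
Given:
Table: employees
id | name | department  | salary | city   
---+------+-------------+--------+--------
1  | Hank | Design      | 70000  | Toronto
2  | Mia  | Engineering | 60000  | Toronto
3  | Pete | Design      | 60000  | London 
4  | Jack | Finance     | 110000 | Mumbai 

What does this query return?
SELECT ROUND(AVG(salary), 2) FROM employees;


SUM(salary) = 300000
COUNT = 4
ROUND(AVG, 2) = ROUND(300000 / 4, 2) = 75000.0

75000.0


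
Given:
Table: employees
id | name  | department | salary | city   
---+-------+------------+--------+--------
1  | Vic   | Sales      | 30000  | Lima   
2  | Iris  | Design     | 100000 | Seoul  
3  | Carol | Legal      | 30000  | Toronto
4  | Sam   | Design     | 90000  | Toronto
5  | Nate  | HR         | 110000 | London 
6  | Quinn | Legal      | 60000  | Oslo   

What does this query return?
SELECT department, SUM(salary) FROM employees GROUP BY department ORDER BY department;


Summing salary within each department:
  Design: 100000 + 90000 = 190000
  HR: 110000 = 110000
  Legal: 30000 + 60000 = 90000
  Sales: 30000 = 30000


4 groups:
Design, 190000
HR, 110000
Legal, 90000
Sales, 30000


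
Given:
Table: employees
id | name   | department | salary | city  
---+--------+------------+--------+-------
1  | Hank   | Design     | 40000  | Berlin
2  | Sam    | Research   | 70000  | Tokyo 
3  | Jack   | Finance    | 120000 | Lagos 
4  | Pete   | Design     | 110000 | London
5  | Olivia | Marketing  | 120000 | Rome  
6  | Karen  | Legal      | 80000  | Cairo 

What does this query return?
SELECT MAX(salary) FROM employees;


Salaries: 40000, 70000, 120000, 110000, 120000, 80000
MAX = 120000

120000


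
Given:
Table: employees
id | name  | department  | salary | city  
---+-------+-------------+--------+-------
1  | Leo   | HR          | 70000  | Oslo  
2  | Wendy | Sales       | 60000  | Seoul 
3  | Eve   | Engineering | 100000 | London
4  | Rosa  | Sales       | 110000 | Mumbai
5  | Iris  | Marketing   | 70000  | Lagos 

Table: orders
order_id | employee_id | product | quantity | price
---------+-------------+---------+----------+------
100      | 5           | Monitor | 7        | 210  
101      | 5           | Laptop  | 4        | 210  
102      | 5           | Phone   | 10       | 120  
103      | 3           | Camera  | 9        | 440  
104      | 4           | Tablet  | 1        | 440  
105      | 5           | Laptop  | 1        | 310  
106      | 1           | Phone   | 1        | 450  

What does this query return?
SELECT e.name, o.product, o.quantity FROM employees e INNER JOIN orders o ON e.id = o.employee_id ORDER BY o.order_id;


Joining employees.id = orders.employee_id:
  employee Iris (id=5) -> order Monitor
  employee Iris (id=5) -> order Laptop
  employee Iris (id=5) -> order Phone
  employee Eve (id=3) -> order Camera
  employee Rosa (id=4) -> order Tablet
  employee Iris (id=5) -> order Laptop
  employee Leo (id=1) -> order Phone


7 rows:
Iris, Monitor, 7
Iris, Laptop, 4
Iris, Phone, 10
Eve, Camera, 9
Rosa, Tablet, 1
Iris, Laptop, 1
Leo, Phone, 1


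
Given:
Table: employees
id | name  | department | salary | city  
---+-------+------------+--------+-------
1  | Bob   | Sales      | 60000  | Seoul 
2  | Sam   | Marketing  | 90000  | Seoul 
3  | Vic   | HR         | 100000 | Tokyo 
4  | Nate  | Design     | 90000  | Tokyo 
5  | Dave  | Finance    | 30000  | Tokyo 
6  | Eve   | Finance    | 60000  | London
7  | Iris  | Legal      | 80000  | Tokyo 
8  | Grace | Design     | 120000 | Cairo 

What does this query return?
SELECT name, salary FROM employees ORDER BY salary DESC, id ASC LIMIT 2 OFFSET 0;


Sort by salary DESC (id ASC tiebreak), then skip 0 and take 2
Rows 1 through 2

2 rows:
Grace, 120000
Vic, 100000


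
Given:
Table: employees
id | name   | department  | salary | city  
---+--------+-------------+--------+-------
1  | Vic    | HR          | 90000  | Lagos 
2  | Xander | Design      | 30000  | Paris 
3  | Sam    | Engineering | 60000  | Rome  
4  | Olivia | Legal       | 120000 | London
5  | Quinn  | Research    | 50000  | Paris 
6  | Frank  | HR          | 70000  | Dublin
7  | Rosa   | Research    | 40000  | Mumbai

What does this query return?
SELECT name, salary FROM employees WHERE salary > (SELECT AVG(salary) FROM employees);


Subquery: AVG(salary) = 65714.29
Filtering: salary > 65714.29
  Vic (90000) -> MATCH
  Olivia (120000) -> MATCH
  Frank (70000) -> MATCH


3 rows:
Vic, 90000
Olivia, 120000
Frank, 70000


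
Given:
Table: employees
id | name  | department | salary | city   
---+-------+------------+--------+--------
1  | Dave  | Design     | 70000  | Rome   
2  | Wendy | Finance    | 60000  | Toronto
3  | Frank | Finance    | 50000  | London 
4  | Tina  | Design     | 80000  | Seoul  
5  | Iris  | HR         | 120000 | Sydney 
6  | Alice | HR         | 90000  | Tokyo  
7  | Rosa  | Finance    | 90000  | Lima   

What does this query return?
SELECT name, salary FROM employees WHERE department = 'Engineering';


Filtering: department = 'Engineering'
Matching rows: 0

Empty result set (0 rows)


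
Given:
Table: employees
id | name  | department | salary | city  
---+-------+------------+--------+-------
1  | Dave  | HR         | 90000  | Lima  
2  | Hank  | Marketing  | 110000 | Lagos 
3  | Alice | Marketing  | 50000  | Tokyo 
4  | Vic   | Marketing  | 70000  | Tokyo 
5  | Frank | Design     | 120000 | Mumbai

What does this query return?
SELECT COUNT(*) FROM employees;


COUNT(*) counts all rows

5


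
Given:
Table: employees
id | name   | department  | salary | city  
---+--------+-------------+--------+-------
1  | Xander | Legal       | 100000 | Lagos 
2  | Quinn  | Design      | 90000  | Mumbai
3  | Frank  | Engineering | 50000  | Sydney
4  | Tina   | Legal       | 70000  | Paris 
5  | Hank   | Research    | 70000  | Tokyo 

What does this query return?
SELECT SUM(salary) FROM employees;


SUM(salary) = 100000 + 90000 + 50000 + 70000 + 70000 = 380000

380000


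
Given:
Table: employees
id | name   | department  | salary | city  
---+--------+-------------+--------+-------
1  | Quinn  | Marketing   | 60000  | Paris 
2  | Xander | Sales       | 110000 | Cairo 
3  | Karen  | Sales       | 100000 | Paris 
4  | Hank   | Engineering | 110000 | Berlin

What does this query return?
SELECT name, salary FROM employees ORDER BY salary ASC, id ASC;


Sorting by salary ASC, then id ASC for ties

4 rows:
Quinn, 60000
Karen, 100000
Xander, 110000
Hank, 110000


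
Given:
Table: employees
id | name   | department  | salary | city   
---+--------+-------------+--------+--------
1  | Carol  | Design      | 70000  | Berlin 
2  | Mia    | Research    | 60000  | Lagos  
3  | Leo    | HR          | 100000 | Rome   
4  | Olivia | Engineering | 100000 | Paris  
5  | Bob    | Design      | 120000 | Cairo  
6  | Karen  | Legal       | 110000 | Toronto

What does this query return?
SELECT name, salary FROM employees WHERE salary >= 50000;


Filtering: salary >= 50000
Matching: 6 rows

6 rows:
Carol, 70000
Mia, 60000
Leo, 100000
Olivia, 100000
Bob, 120000
Karen, 110000


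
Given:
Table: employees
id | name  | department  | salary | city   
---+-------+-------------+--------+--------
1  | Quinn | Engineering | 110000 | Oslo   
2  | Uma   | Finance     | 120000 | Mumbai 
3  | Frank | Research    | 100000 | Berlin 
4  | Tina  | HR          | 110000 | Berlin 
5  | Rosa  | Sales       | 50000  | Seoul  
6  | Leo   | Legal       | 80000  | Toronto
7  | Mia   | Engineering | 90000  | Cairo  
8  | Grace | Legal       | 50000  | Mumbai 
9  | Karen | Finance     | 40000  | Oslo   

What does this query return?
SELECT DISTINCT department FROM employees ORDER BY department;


All 'department' values (row order): Engineering, Finance, Research, HR, Sales, Legal, Engineering, Legal, Finance
Removing duplicates leaves 6 unique value(s).

6 values:
Engineering
Finance
HR
Legal
Research
Sales


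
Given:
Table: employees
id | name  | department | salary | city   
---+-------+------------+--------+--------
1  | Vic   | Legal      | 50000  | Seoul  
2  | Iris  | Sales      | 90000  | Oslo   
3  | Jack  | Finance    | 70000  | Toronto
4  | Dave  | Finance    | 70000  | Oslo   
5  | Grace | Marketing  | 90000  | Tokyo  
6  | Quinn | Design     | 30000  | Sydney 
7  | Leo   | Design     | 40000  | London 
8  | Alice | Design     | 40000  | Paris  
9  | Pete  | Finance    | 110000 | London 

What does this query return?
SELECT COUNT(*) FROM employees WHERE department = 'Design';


Counting rows where department = 'Design'
  Quinn -> MATCH
  Leo -> MATCH
  Alice -> MATCH


3


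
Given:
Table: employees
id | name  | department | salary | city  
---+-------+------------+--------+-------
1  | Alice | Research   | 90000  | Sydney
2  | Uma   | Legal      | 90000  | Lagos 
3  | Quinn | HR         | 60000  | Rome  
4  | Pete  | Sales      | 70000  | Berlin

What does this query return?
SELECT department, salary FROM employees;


Projecting columns: department, salary

4 rows:
Research, 90000
Legal, 90000
HR, 60000
Sales, 70000


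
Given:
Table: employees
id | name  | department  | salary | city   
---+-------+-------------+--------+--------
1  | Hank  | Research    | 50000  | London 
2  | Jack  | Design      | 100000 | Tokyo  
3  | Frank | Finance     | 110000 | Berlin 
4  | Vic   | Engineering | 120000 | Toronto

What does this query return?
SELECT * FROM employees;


SELECT * returns all 4 rows with all columns

4 rows:
1, Hank, Research, 50000, London
2, Jack, Design, 100000, Tokyo
3, Frank, Finance, 110000, Berlin
4, Vic, Engineering, 120000, Toronto


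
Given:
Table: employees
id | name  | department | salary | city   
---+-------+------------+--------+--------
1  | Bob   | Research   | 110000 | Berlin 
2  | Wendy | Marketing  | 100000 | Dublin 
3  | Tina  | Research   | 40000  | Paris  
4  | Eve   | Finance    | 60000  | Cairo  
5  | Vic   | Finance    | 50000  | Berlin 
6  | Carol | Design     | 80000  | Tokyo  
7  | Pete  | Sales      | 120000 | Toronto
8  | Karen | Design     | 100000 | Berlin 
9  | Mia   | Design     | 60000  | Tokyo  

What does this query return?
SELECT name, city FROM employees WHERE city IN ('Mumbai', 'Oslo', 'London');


Filtering: city IN ('Mumbai', 'Oslo', 'London')
Matching: 0 rows

Empty result set (0 rows)


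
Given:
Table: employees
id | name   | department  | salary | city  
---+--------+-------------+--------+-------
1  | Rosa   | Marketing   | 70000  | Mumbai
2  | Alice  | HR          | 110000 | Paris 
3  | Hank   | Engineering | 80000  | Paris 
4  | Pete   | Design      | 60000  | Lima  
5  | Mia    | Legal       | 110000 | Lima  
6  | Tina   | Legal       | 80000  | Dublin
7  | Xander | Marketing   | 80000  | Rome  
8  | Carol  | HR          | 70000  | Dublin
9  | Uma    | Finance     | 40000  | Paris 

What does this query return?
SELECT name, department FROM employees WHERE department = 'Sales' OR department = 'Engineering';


Filtering: department = 'Sales' OR 'Engineering'
Matching: 1 rows

1 rows:
Hank, Engineering


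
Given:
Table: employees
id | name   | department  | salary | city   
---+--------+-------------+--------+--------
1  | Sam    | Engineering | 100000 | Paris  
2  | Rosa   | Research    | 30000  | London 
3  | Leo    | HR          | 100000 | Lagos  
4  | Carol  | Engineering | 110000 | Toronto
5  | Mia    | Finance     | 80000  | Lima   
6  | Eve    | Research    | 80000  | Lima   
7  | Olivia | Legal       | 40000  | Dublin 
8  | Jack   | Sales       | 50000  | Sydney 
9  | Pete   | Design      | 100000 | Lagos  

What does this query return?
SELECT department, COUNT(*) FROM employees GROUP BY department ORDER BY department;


Assigning each row to its department group:
  Sam -> Engineering
  Rosa -> Research
  Leo -> HR
  Carol -> Engineering
  Mia -> Finance
  Eve -> Research
  Olivia -> Legal
  Jack -> Sales
  Pete -> Design


7 groups:
Design, 1
Engineering, 2
Finance, 1
HR, 1
Legal, 1
Research, 2
Sales, 1


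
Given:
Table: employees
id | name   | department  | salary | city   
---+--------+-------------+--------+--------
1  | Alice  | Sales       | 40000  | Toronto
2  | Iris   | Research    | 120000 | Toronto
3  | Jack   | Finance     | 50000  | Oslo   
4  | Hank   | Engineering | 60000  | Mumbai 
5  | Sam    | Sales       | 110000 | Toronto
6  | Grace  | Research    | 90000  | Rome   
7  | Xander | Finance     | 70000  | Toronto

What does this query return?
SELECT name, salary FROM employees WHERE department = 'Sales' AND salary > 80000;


Filtering: department = 'Sales' AND salary > 80000
Matching: 1 rows

1 rows:
Sam, 110000


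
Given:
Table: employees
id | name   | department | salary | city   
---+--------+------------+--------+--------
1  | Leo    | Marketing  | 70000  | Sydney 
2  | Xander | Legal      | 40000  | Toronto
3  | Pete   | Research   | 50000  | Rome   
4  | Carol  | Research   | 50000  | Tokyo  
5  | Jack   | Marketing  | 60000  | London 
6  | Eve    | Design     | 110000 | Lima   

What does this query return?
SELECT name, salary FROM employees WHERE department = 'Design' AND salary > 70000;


Filtering: department = 'Design' AND salary > 70000
Matching: 1 rows

1 rows:
Eve, 110000


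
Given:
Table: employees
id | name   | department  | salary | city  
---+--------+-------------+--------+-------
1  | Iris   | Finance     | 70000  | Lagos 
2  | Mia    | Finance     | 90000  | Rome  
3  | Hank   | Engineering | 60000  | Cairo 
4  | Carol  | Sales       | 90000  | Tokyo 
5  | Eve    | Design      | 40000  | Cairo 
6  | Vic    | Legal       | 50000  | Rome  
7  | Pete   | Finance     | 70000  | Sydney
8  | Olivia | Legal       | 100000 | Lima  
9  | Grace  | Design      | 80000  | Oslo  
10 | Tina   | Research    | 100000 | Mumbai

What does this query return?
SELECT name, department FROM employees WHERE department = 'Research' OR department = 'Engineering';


Filtering: department = 'Research' OR 'Engineering'
Matching: 2 rows

2 rows:
Hank, Engineering
Tina, Research


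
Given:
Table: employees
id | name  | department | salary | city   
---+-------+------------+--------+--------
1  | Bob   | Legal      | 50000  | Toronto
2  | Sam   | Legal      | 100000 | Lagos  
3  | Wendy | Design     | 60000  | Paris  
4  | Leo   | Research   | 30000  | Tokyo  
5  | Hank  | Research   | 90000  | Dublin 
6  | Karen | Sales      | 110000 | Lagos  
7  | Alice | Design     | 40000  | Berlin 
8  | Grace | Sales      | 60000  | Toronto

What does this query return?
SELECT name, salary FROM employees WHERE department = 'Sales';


Filtering: department = 'Sales'
Matching rows: 2

2 rows:
Karen, 110000
Grace, 60000


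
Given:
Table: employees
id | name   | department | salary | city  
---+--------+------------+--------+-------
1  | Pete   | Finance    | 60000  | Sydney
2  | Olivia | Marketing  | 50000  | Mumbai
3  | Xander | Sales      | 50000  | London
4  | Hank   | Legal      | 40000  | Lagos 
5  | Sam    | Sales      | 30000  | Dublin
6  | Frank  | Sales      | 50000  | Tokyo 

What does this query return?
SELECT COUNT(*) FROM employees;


COUNT(*) counts all rows

6


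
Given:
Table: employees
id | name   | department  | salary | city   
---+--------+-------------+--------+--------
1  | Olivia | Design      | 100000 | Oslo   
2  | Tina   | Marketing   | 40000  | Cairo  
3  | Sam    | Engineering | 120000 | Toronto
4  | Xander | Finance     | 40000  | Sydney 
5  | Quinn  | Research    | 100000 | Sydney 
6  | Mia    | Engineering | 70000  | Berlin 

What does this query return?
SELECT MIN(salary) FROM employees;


Salaries: 100000, 40000, 120000, 40000, 100000, 70000
MIN = 40000

40000


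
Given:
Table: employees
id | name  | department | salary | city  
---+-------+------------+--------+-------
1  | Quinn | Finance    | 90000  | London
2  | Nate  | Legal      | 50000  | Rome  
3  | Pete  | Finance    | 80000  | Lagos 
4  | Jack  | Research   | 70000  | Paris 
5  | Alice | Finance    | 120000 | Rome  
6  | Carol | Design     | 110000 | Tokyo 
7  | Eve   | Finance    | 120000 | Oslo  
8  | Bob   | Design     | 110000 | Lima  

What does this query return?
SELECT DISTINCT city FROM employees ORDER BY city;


All 'city' values (row order): London, Rome, Lagos, Paris, Rome, Tokyo, Oslo, Lima
Removing duplicates leaves 7 unique value(s).

7 values:
Lagos
Lima
London
Oslo
Paris
Rome
Tokyo


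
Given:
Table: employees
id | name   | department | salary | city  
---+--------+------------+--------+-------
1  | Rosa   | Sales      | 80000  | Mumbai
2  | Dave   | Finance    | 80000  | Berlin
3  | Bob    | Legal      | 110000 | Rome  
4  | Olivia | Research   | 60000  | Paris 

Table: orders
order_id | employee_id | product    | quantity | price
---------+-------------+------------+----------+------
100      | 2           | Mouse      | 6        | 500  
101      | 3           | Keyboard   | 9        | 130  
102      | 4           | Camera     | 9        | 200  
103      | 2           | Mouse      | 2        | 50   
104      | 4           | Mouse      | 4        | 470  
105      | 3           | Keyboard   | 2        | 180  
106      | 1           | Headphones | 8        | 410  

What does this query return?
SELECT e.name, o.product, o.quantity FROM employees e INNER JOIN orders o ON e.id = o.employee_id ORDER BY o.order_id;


Joining employees.id = orders.employee_id:
  employee Dave (id=2) -> order Mouse
  employee Bob (id=3) -> order Keyboard
  employee Olivia (id=4) -> order Camera
  employee Dave (id=2) -> order Mouse
  employee Olivia (id=4) -> order Mouse
  employee Bob (id=3) -> order Keyboard
  employee Rosa (id=1) -> order Headphones


7 rows:
Dave, Mouse, 6
Bob, Keyboard, 9
Olivia, Camera, 9
Dave, Mouse, 2
Olivia, Mouse, 4
Bob, Keyboard, 2
Rosa, Headphones, 8


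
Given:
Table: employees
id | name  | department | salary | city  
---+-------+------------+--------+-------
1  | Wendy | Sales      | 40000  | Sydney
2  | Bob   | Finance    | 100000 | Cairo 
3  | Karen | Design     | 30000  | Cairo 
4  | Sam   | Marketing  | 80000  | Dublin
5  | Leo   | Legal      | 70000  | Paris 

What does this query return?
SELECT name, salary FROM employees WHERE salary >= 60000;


Filtering: salary >= 60000
Matching: 3 rows

3 rows:
Bob, 100000
Sam, 80000
Leo, 70000


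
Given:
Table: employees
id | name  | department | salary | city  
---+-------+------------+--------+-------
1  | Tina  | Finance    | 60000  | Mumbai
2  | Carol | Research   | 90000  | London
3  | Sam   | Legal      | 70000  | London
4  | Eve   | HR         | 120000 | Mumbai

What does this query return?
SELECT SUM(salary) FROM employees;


SUM(salary) = 60000 + 90000 + 70000 + 120000 = 340000

340000


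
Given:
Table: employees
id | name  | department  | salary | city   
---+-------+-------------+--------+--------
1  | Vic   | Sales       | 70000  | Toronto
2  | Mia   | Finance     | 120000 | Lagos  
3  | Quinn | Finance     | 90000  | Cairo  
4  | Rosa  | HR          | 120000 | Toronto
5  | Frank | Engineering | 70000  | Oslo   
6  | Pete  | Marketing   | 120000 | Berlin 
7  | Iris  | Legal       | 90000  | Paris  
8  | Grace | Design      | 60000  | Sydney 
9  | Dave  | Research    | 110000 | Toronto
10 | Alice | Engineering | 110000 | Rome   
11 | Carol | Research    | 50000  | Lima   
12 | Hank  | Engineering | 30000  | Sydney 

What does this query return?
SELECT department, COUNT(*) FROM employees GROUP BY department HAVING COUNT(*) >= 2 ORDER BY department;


Groups with count >= 2:
  Engineering: 3 -> PASS
  Finance: 2 -> PASS
  Research: 2 -> PASS
  Design: 1 -> filtered out
  HR: 1 -> filtered out
  Legal: 1 -> filtered out
  Marketing: 1 -> filtered out
  Sales: 1 -> filtered out


3 groups:
Engineering, 3
Finance, 2
Research, 2


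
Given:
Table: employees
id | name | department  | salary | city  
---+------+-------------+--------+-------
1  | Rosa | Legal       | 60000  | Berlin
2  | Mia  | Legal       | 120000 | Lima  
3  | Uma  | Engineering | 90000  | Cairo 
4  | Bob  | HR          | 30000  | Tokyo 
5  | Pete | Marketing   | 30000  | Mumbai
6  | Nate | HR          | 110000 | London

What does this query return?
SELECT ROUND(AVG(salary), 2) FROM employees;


SUM(salary) = 440000
COUNT = 6
ROUND(AVG, 2) = ROUND(440000 / 6, 2) = 73333.33

73333.33


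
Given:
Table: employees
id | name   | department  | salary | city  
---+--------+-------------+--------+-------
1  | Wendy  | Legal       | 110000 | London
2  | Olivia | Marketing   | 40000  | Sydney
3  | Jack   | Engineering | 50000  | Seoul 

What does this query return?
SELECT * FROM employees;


SELECT * returns all 3 rows with all columns

3 rows:
1, Wendy, Legal, 110000, London
2, Olivia, Marketing, 40000, Sydney
3, Jack, Engineering, 50000, Seoul


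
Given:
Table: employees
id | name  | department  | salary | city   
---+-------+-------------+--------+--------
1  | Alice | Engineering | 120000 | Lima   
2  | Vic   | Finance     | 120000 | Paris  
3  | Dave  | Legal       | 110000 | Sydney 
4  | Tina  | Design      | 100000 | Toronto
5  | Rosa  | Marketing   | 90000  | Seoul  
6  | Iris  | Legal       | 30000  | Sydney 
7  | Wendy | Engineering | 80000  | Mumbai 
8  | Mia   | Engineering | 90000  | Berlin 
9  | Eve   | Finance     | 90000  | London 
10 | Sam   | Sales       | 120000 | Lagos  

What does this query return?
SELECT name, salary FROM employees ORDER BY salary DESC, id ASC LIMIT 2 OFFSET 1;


Sort by salary DESC (id ASC tiebreak), then skip 1 and take 2
Rows 2 through 3

2 rows:
Vic, 120000
Sam, 120000


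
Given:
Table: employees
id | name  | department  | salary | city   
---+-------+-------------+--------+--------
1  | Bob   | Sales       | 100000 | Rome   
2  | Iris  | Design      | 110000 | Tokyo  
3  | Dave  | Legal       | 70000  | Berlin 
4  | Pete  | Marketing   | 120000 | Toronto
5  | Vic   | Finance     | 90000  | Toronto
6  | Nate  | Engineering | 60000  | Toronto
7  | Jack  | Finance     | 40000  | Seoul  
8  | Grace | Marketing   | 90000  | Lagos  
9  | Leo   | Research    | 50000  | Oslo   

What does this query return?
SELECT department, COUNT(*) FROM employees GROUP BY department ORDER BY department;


Assigning each row to its department group:
  Bob -> Sales
  Iris -> Design
  Dave -> Legal
  Pete -> Marketing
  Vic -> Finance
  Nate -> Engineering
  Jack -> Finance
  Grace -> Marketing
  Leo -> Research


7 groups:
Design, 1
Engineering, 1
Finance, 2
Legal, 1
Marketing, 2
Research, 1
Sales, 1


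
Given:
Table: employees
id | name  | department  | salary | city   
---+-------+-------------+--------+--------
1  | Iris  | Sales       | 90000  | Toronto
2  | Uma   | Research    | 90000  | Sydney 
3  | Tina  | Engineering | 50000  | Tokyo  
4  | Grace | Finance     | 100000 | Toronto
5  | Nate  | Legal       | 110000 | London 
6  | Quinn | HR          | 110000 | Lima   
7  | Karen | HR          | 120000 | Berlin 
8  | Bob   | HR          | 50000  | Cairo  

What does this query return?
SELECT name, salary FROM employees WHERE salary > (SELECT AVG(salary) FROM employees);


Subquery: AVG(salary) = 90000.0
Filtering: salary > 90000.0
  Grace (100000) -> MATCH
  Nate (110000) -> MATCH
  Quinn (110000) -> MATCH
  Karen (120000) -> MATCH


4 rows:
Grace, 100000
Nate, 110000
Quinn, 110000
Karen, 120000


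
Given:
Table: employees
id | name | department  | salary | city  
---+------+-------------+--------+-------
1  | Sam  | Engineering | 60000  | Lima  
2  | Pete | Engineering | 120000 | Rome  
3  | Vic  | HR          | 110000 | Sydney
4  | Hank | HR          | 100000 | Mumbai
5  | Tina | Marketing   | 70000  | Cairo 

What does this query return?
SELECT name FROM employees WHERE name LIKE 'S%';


LIKE 'S%' matches names starting with 'S'
Matching: 1

1 rows:
Sam


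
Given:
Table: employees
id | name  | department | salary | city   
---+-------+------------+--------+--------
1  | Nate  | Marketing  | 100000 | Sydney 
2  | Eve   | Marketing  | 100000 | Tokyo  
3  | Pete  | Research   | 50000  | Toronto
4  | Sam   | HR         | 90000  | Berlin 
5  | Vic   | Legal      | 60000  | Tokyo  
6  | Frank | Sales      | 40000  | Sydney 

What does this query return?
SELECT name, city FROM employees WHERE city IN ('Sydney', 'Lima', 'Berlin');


Filtering: city IN ('Sydney', 'Lima', 'Berlin')
Matching: 3 rows

3 rows:
Nate, Sydney
Sam, Berlin
Frank, Sydney


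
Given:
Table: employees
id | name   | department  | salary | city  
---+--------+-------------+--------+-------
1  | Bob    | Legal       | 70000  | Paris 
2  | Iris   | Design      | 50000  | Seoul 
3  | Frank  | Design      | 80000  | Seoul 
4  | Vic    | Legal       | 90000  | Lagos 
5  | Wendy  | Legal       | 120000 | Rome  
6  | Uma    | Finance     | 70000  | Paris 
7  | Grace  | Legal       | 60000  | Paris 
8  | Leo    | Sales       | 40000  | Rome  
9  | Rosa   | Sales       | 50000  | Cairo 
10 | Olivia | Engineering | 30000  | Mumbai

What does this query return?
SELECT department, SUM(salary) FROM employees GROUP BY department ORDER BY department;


Summing salary within each department:
  Design: 50000 + 80000 = 130000
  Engineering: 30000 = 30000
  Finance: 70000 = 70000
  Legal: 70000 + 90000 + 120000 + 60000 = 340000
  Sales: 40000 + 50000 = 90000


5 groups:
Design, 130000
Engineering, 30000
Finance, 70000
Legal, 340000
Sales, 90000


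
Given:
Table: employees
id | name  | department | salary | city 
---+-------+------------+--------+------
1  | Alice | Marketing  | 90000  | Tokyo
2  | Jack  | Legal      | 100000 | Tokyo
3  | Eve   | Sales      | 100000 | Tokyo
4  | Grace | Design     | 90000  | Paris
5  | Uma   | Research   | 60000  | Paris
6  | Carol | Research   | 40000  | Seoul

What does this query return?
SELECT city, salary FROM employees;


Projecting columns: city, salary

6 rows:
Tokyo, 90000
Tokyo, 100000
Tokyo, 100000
Paris, 90000
Paris, 60000
Seoul, 40000


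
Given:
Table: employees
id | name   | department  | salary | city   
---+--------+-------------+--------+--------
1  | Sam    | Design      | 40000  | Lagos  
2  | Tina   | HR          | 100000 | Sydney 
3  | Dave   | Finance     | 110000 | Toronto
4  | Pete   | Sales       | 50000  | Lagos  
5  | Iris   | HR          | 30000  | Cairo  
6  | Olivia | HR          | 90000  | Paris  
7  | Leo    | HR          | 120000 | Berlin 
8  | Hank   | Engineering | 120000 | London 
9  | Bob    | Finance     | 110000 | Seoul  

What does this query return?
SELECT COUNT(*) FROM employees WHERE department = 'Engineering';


Counting rows where department = 'Engineering'
  Hank -> MATCH


1


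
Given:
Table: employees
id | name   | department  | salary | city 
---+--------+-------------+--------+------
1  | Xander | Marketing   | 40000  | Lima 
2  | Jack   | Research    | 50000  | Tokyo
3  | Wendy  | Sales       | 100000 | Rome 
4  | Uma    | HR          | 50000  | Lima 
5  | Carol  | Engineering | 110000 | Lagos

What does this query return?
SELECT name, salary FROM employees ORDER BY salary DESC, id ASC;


Sorting by salary DESC, then id ASC for ties

5 rows:
Carol, 110000
Wendy, 100000
Jack, 50000
Uma, 50000
Xander, 40000


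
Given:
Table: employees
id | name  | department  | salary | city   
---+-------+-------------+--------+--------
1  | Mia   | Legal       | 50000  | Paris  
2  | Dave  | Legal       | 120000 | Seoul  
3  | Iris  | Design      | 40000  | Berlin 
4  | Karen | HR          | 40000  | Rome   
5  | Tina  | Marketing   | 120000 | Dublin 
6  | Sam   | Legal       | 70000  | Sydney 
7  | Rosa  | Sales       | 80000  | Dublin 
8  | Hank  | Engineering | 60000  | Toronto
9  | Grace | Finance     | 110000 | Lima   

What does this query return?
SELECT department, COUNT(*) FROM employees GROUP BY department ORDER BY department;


Assigning each row to its department group:
  Mia -> Legal
  Dave -> Legal
  Iris -> Design
  Karen -> HR
  Tina -> Marketing
  Sam -> Legal
  Rosa -> Sales
  Hank -> Engineering
  Grace -> Finance


7 groups:
Design, 1
Engineering, 1
Finance, 1
HR, 1
Legal, 3
Marketing, 1
Sales, 1


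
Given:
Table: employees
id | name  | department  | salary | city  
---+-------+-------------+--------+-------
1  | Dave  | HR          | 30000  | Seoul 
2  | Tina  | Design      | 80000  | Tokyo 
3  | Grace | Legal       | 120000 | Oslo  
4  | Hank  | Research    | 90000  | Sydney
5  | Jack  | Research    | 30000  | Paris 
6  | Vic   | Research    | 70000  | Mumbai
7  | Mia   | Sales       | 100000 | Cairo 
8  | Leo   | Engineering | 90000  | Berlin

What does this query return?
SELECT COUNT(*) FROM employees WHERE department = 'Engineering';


Counting rows where department = 'Engineering'
  Leo -> MATCH


1
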